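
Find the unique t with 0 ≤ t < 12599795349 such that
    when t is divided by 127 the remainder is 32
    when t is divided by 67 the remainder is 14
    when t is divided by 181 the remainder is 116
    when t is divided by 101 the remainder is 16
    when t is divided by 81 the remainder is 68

3599569922

The moduli are pairwise coprime; N = 127·67·181·101·81 = 12599795349.
N/127 = 99210987; 99210987 ≡ 111 (mod 127); 111·119 ≡ 1, so inverse 119.
N/67 = 188056647; 188056647 ≡ 42 (mod 67); 42·8 ≡ 1, so inverse 8.
N/181 = 69612129; 69612129 ≡ 72 (mod 181); 72·88 ≡ 1, so inverse 88.
N/101 = 124750449; 124750449 ≡ 97 (mod 101); 97·25 ≡ 1, so inverse 25.
N/81 = 155553029; 155553029 ≡ 62 (mod 81); 62·17 ≡ 1, so inverse 17.
t ≡ 32·99210987·119 + 14·188056647·8 + 116·69612129·88 + 16·124750449·25 + 68·155553029·17 = 1339177876916.
1339177876916 mod 12599795349 = 3599569922.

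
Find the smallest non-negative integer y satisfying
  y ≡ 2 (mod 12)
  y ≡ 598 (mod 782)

2162

Combine the congruences pairwise.
gcd(12, 782) = 2 and 2 | (598 − 2), so the pair is consistent; merging gives y ≡ 2162 (mod 4692), where 4692 = lcm(12, 782).
The solution is unique modulo lcm(12, 782) = 4692.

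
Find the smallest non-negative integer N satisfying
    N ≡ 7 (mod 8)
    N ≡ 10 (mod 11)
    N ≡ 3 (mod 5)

The moduli are pairwise coprime; M = 8·11·5 = 440.
M/8 = 55; 55 ≡ 7 (mod 8); 7·7 ≡ 1, so inverse 7.
M/11 = 40; 40 ≡ 7 (mod 11); 7·8 ≡ 1, so inverse 8.
M/5 = 88; 88 ≡ 3 (mod 5); 3·2 ≡ 1, so inverse 2.
N ≡ 7·55·7 + 10·40·8 + 3·88·2 = 6423.
6423 mod 440 = 263.

263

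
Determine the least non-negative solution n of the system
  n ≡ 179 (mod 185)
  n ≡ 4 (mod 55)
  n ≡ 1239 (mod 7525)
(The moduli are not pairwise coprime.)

gcd(185, 55) = 5 and 5 | (4 − 179), so the pair is consistent; merging gives n ≡ 1104 (mod 2035), where 2035 = lcm(185, 55).
gcd(2035, 7525) = 5 and 5 | (1239 − 1104), so the pair is consistent; merging gives n ≡ 226989 (mod 3062675), where 3062675 = lcm(2035, 7525).
The solution is unique modulo lcm(185, 55, 7525) = 3062675.

226989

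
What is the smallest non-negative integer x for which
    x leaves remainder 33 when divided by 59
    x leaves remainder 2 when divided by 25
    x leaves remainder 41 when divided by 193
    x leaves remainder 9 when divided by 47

The moduli are pairwise coprime; N = 59·25·193·47 = 13379725.
N/59 = 226775; 226775 ≡ 38 (mod 59); 38·14 ≡ 1, so inverse 14.
N/25 = 535189; 535189 ≡ 14 (mod 25); 14·9 ≡ 1, so inverse 9.
N/193 = 69325; 69325 ≡ 38 (mod 193); 38·127 ≡ 1, so inverse 127.
N/47 = 284675; 284675 ≡ 43 (mod 47); 43·35 ≡ 1, so inverse 35.
x ≡ 33·226775·14 + 2·535189·9 + 41·69325·127 + 9·284675·35 = 565051352.
565051352 mod 13379725 = 3102902.

3102902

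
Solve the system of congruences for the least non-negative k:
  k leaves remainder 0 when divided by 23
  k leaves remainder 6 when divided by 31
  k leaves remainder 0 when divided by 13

6578

The moduli are pairwise coprime; N = 23·31·13 = 9269.
N/23 = 403; 403 ≡ 12 (mod 23); 12·2 ≡ 1, so inverse 2.
N/31 = 299; 299 ≡ 20 (mod 31); 20·14 ≡ 1, so inverse 14.
N/13 = 713; 713 ≡ 11 (mod 13); 11·6 ≡ 1, so inverse 6.
k ≡ 0·403·2 + 6·299·14 + 0·713·6 = 25116.
25116 mod 9269 = 6578.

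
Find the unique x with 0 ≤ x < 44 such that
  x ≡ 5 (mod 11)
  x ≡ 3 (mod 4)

27

Combine the congruences pairwise.
From x ≡ 5 (mod 11) write x = 5 + 11t. Substituting into x ≡ 3 (mod 4) gives 11t ≡ 2 (mod 4), and since 3⁻¹ ≡ 3 (mod 4), t ≡ 2. Hence x ≡ 5 + 11·2 = 27 (mod 44).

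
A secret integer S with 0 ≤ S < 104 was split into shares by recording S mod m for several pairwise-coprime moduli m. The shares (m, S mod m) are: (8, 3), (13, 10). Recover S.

Combine the congruences pairwise.
From S ≡ 3 (mod 8) write S = 3 + 8t. Substituting into S ≡ 10 (mod 13) gives 8t ≡ 7 (mod 13), and since 8⁻¹ ≡ 5 (mod 13), t ≡ 9. Hence S ≡ 3 + 8·9 = 75 (mod 104).

75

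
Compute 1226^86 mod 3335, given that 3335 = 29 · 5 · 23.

Mod 29: 1226 ≡ 8; by Fermat, exponent reduces to 86 mod 28 = 2; 8^2 ≡ 6 (mod 29).
Mod 5: 1226 ≡ 1; by Fermat, exponent reduces to 86 mod 4 = 2; 1^2 ≡ 1 (mod 5).
Mod 23: 1226 ≡ 7; by Fermat, exponent reduces to 86 mod 22 = 20; 7^20 ≡ 8 (mod 23).
Combine by CRT: x ≡ 6 (mod 29), x ≡ 1 (mod 5), x ≡ 8 (mod 23) ⇒ x ≡ 2906 (mod 3335).

2906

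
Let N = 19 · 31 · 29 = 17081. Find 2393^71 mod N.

Mod 19: 2393 ≡ 18; by Fermat, exponent reduces to 71 mod 18 = 17; 18^17 ≡ 18 (mod 19).
Mod 31: 2393 ≡ 6; by Fermat, exponent reduces to 71 mod 30 = 11; 6^11 ≡ 26 (mod 31).
Mod 29: 2393 ≡ 15; by Fermat, exponent reduces to 71 mod 28 = 15; 15^15 ≡ 14 (mod 29).
Combine by CRT: x ≡ 18 (mod 19), x ≡ 26 (mod 31), x ≡ 14 (mod 29) ⇒ x ≡ 15123 (mod 17081).

15123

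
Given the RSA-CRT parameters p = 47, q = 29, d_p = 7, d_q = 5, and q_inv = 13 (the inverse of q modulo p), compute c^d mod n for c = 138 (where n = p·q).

680

m₁ = c^(d_p) mod p: c ≡ 44 (mod 47), and 44^7 mod 47 = 22.
m₂ = c^(d_q) mod q: c ≡ 22 (mod 29), and 22^5 mod 29 = 13.
h = q_inv·(m₁ − m₂) mod p = 13·(22 − 13) mod 47 = 23.
m = m₂ + h·q = 13 + 23·29 = 680.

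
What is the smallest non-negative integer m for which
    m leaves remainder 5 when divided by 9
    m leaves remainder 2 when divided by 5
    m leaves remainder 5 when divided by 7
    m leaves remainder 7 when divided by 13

4037

The moduli are pairwise coprime; N = 9·5·7·13 = 4095.
N/9 = 455; 455 ≡ 5 (mod 9); 5·2 ≡ 1, so inverse 2.
N/5 = 819; 819 ≡ 4 (mod 5); 4·4 ≡ 1, so inverse 4.
N/7 = 585; 585 ≡ 4 (mod 7); 4·2 ≡ 1, so inverse 2.
N/13 = 315; 315 ≡ 3 (mod 13); 3·9 ≡ 1, so inverse 9.
m ≡ 5·455·2 + 2·819·4 + 5·585·2 + 7·315·9 = 36797.
36797 mod 4095 = 4037.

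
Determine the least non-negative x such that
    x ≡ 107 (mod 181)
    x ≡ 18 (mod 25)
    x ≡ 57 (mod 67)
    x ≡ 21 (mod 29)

The moduli are pairwise coprime; N = 181·25·67·29 = 8792075.
N/181 = 48575; 48575 ≡ 67 (mod 181); 67·154 ≡ 1, so inverse 154.
N/25 = 351683; 351683 ≡ 8 (mod 25); 8·22 ≡ 1, so inverse 22.
N/67 = 131225; 131225 ≡ 39 (mod 67); 39·55 ≡ 1, so inverse 55.
N/29 = 303175; 303175 ≡ 9 (mod 29); 9·13 ≡ 1, so inverse 13.
x ≡ 107·48575·154 + 18·351683·22 + 57·131225·55 + 21·303175·13 = 1433842468.
1433842468 mod 8792075 = 734243.

734243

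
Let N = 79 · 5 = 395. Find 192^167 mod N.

Mod 79: 192 ≡ 34; by Fermat, exponent reduces to 167 mod 78 = 11; 34^11 ≡ 70 (mod 79).
Mod 5: 192 ≡ 2; by Fermat, exponent reduces to 167 mod 4 = 3; 2^3 ≡ 3 (mod 5).
Combine by CRT: x ≡ 70 (mod 79), x ≡ 3 (mod 5) ⇒ x ≡ 228 (mod 395).

228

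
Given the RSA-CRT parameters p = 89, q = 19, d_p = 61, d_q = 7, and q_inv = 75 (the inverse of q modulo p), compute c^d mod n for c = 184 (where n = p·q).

m₁ = c^(d_p) mod p: c ≡ 6 (mod 89), and 6^61 mod 89 = 61.
m₂ = c^(d_q) mod q: c ≡ 13 (mod 19), and 13^7 mod 19 = 10.
h = q_inv·(m₁ − m₂) mod p = 75·(61 − 10) mod 89 = 87.
m = m₂ + h·q = 10 + 87·19 = 1663.

1663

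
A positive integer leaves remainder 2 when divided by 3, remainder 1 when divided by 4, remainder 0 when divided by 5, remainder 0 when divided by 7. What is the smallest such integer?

The moduli are pairwise coprime; N = 3·4·5·7 = 420.
N/3 = 140; 140 ≡ 2 (mod 3); 2·2 ≡ 1, so inverse 2.
N/4 = 105; 105 ≡ 1 (mod 4), inverse 1.
N/5 = 84; 84 ≡ 4 (mod 5); 4·4 ≡ 1, so inverse 4.
N/7 = 60; 60 ≡ 4 (mod 7); 4·2 ≡ 1, so inverse 2.
k ≡ 2·140·2 + 1·105·1 + 0·84·4 + 0·60·2 = 665.
665 mod 420 = 245.

245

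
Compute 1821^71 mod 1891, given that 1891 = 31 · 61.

1821

Mod 31: 1821 ≡ 23; by Fermat, exponent reduces to 71 mod 30 = 11; 23^11 ≡ 23 (mod 31).
Mod 61: 1821 ≡ 52; by Fermat, exponent reduces to 71 mod 60 = 11; 52^11 ≡ 52 (mod 61).
Combine by CRT: x ≡ 23 (mod 31), x ≡ 52 (mod 61) ⇒ x ≡ 1821 (mod 1891).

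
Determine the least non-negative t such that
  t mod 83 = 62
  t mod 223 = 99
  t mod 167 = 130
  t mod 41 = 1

Combine the congruences pairwise.
From t ≡ 62 (mod 83) write t = 62 + 83s. Substituting into t ≡ 99 (mod 223) gives 83s ≡ 37 (mod 223), and since 83⁻¹ ≡ 43 (mod 223), s ≡ 30. Hence t ≡ 62 + 83·30 = 2552 (mod 18509).
From t ≡ 2552 (mod 18509) write t = 2552 + 18509s. Substituting into t ≡ 130 (mod 167) gives 18509s ≡ 83 (mod 167), and since 139⁻¹ ≡ 161 (mod 167), s ≡ 3. Hence t ≡ 2552 + 18509·3 = 58079 (mod 3091003).
From t ≡ 58079 (mod 3091003) write t = 58079 + 3091003s. Substituting into t ≡ 1 (mod 41) gives 3091003s ≡ 19 (mod 41), and since 13⁻¹ ≡ 19 (mod 41), s ≡ 33. Hence t ≡ 58079 + 3091003·33 = 102061178 (mod 126731123).

102061178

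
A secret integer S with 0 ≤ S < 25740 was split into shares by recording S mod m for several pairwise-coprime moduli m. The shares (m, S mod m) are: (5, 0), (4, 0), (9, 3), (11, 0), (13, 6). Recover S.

24420

The moduli are pairwise coprime; N = 5·4·9·11·13 = 25740.
N/5 = 5148; 5148 ≡ 3 (mod 5); 3·2 ≡ 1, so inverse 2.
N/4 = 6435; 6435 ≡ 3 (mod 4); 3·3 ≡ 1, so inverse 3.
N/9 = 2860; 2860 ≡ 7 (mod 9); 7·4 ≡ 1, so inverse 4.
N/11 = 2340; 2340 ≡ 8 (mod 11); 8·7 ≡ 1, so inverse 7.
N/13 = 1980; 1980 ≡ 4 (mod 13); 4·10 ≡ 1, so inverse 10.
S ≡ 0·5148·2 + 0·6435·3 + 3·2860·4 + 0·2340·7 + 6·1980·10 = 153120.
153120 mod 25740 = 24420.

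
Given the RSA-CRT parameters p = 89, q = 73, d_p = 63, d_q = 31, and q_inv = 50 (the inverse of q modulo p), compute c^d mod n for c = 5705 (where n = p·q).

m₁ = c^(d_p) mod p: c ≡ 9 (mod 89), and 9^63 mod 89 = 68.
m₂ = c^(d_q) mod q: c ≡ 11 (mod 73), and 11^31 mod 73 = 28.
h = q_inv·(m₁ − m₂) mod p = 50·(68 − 28) mod 89 = 42.
m = m₂ + h·q = 28 + 42·73 = 3094.

3094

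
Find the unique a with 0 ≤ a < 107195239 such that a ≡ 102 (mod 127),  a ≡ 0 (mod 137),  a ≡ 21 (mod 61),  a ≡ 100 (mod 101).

The moduli are pairwise coprime; N = 127·137·61·101 = 107195239.
N/127 = 844057; 844057 ≡ 15 (mod 127); 15·17 ≡ 1, so inverse 17.
N/137 = 782447; 782447 ≡ 40 (mod 137); 40·24 ≡ 1, so inverse 24.
N/61 = 1757299; 1757299 ≡ 11 (mod 61); 11·50 ≡ 1, so inverse 50.
N/101 = 1061339; 1061339 ≡ 31 (mod 101); 31·88 ≡ 1, so inverse 88.
a ≡ 102·844057·17 + 0·782447·24 + 21·1757299·50 + 100·1061339·88 = 12648541988.
12648541988 mod 107195239 = 106699025.

106699025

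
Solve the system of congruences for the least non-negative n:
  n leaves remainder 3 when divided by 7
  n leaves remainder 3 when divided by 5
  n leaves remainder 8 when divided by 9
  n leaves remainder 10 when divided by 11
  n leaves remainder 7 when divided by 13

The moduli are pairwise coprime; M = 7·5·9·11·13 = 45045.
M/7 = 6435; 6435 ≡ 2 (mod 7); 2·4 ≡ 1, so inverse 4.
M/5 = 9009; 9009 ≡ 4 (mod 5); 4·4 ≡ 1, so inverse 4.
M/9 = 5005; 5005 ≡ 1 (mod 9), inverse 1.
M/11 = 4095; 4095 ≡ 3 (mod 11); 3·4 ≡ 1, so inverse 4.
M/13 = 3465; 3465 ≡ 7 (mod 13); 7·2 ≡ 1, so inverse 2.
n ≡ 3·6435·4 + 3·9009·4 + 8·5005·1 + 10·4095·4 + 7·3465·2 = 437678.
437678 mod 45045 = 32273.

32273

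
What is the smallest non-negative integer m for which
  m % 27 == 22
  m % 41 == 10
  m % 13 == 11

10957

From m ≡ 22 (mod 27) write m = 22 + 27t. Substituting into m ≡ 10 (mod 41) gives 27t ≡ 29 (mod 41), and since 27⁻¹ ≡ 38 (mod 41), t ≡ 36. Hence m ≡ 22 + 27·36 = 994 (mod 1107).
From m ≡ 994 (mod 1107) write m = 994 + 1107t. Substituting into m ≡ 11 (mod 13) gives 1107t ≡ 5 (mod 13), and since 2⁻¹ ≡ 7 (mod 13), t ≡ 9. Hence m ≡ 994 + 1107·9 = 10957 (mod 14391).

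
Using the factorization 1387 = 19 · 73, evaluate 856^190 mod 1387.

457

Mod 19: 856 ≡ 1; by Fermat, exponent reduces to 190 mod 18 = 10; 1^10 ≡ 1 (mod 19).
Mod 73: 856 ≡ 53; by Fermat, exponent reduces to 190 mod 72 = 46; 53^46 ≡ 19 (mod 73).
Combine by CRT: x ≡ 1 (mod 19), x ≡ 19 (mod 73) ⇒ x ≡ 457 (mod 1387).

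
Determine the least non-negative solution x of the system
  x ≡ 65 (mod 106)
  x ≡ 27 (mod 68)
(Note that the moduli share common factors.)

3563

Combine the congruences pairwise.
gcd(106, 68) = 2 and 2 | (27 − 65), so the pair is consistent; merging gives x ≡ 3563 (mod 3604), where 3604 = lcm(106, 68).
The solution is unique modulo lcm(106, 68) = 3604.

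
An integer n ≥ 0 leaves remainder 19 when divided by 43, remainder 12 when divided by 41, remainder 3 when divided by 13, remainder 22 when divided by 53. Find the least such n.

750025

From n ≡ 19 (mod 43) write n = 19 + 43t. Substituting into n ≡ 12 (mod 41) gives 43t ≡ 34 (mod 41), and since 2⁻¹ ≡ 21 (mod 41), t ≡ 17. Hence n ≡ 19 + 43·17 = 750 (mod 1763).
From n ≡ 750 (mod 1763) write n = 750 + 1763t. Substituting into n ≡ 3 (mod 13) gives 1763t ≡ 7 (mod 13), and since 8⁻¹ ≡ 5 (mod 13), t ≡ 9. Hence n ≡ 750 + 1763·9 = 16617 (mod 22919).
From n ≡ 16617 (mod 22919) write n = 16617 + 22919t. Substituting into n ≡ 22 (mod 53) gives 22919t ≡ 47 (mod 53), and since 23⁻¹ ≡ 30 (mod 53), t ≡ 32. Hence n ≡ 16617 + 22919·32 = 750025 (mod 1214707).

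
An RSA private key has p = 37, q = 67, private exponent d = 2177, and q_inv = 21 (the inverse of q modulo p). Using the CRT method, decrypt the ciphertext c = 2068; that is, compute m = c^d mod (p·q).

1526

d_p = d mod (p−1) = 2177 mod 36 = 17; d_q = d mod (q−1) = 65.
m₁ = c^(d_p) mod p: c ≡ 33 (mod 37), and 33^17 mod 37 = 9.
m₂ = c^(d_q) mod q: c ≡ 58 (mod 67), and 58^65 mod 67 = 52.
h = q_inv·(m₁ − m₂) mod p = 21·(9 − 52) mod 37 = 22.
m = m₂ + h·q = 52 + 22·67 = 1526.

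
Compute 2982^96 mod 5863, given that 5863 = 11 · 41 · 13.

3290

Mod 11: 2982 ≡ 1; by Fermat, exponent reduces to 96 mod 10 = 6; 1^6 ≡ 1 (mod 11).
Mod 41: 2982 ≡ 30; by Fermat, exponent reduces to 96 mod 40 = 16; 30^16 ≡ 10 (mod 41).
Mod 13: 2982 ≡ 5; since 12 | 96, by Fermat 5^96 ≡ 1 (mod 13).
Combine by CRT: x ≡ 1 (mod 11), x ≡ 10 (mod 41), x ≡ 1 (mod 13) ⇒ x ≡ 3290 (mod 5863).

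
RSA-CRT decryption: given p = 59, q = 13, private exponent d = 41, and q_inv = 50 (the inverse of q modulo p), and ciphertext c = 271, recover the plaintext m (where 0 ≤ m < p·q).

605

d_p = d mod (p−1) = 41 mod 58 = 41; d_q = d mod (q−1) = 5.
m₁ = c^(d_p) mod p: c ≡ 35 (mod 59), and 35^41 mod 59 = 15.
m₂ = c^(d_q) mod q: c ≡ 11 (mod 13), and 11^5 mod 13 = 7.
h = q_inv·(m₁ − m₂) mod p = 50·(15 − 7) mod 59 = 46.
m = m₂ + h·q = 7 + 46·13 = 605.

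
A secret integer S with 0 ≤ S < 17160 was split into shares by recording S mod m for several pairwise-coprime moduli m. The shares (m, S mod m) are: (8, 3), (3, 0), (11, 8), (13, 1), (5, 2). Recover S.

6267

The moduli are pairwise coprime; N = 8·3·11·13·5 = 17160.
N/8 = 2145; 2145 ≡ 1 (mod 8), inverse 1.
N/3 = 5720; 5720 ≡ 2 (mod 3); 2·2 ≡ 1, so inverse 2.
N/11 = 1560; 1560 ≡ 9 (mod 11); 9·5 ≡ 1, so inverse 5.
N/13 = 1320; 1320 ≡ 7 (mod 13); 7·2 ≡ 1, so inverse 2.
N/5 = 3432; 3432 ≡ 2 (mod 5); 2·3 ≡ 1, so inverse 3.
S ≡ 3·2145·1 + 0·5720·2 + 8·1560·5 + 1·1320·2 + 2·3432·3 = 92067.
92067 mod 17160 = 6267.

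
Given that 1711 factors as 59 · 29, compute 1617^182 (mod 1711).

Mod 59: 1617 ≡ 24; by Fermat, exponent reduces to 182 mod 58 = 8; 24^8 ≡ 7 (mod 59).
Mod 29: 1617 ≡ 22; by Fermat, exponent reduces to 182 mod 28 = 14; 22^14 ≡ 1 (mod 29).
Combine by CRT: x ≡ 7 (mod 59), x ≡ 1 (mod 29) ⇒ x ≡ 1364 (mod 1711).

1364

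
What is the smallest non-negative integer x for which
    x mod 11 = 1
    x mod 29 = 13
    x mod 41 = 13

The moduli are pairwise coprime; N = 11·29·41 = 13079.
N/11 = 1189; 1189 ≡ 1 (mod 11), inverse 1.
N/29 = 451; 451 ≡ 16 (mod 29); 16·20 ≡ 1, so inverse 20.
N/41 = 319; 319 ≡ 32 (mod 41); 32·9 ≡ 1, so inverse 9.
x ≡ 1·1189·1 + 13·451·20 + 13·319·9 = 155772.
155772 mod 13079 = 11903.

11903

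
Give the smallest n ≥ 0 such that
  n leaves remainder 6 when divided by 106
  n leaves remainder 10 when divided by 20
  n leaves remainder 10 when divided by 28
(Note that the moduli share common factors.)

gcd(106, 20) = 2 and 2 | (10 − 6), so the pair is consistent; merging gives n ≡ 430 (mod 1060), where 1060 = lcm(106, 20).
gcd(1060, 28) = 4 and 4 | (10 − 430), so the pair is consistent; merging gives n ≡ 430 (mod 7420), where 7420 = lcm(1060, 28).
The solution is unique modulo lcm(106, 20, 28) = 7420.

430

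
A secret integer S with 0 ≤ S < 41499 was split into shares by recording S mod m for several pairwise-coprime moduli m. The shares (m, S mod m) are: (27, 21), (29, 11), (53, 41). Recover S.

The moduli are pairwise coprime; N = 27·29·53 = 41499.
N/27 = 1537; 1537 ≡ 25 (mod 27); 25·13 ≡ 1, so inverse 13.
N/29 = 1431; 1431 ≡ 10 (mod 29); 10·3 ≡ 1, so inverse 3.
N/53 = 783; 783 ≡ 41 (mod 53); 41·22 ≡ 1, so inverse 22.
S ≡ 21·1537·13 + 11·1431·3 + 41·783·22 = 1173090.
1173090 mod 41499 = 11118.

11118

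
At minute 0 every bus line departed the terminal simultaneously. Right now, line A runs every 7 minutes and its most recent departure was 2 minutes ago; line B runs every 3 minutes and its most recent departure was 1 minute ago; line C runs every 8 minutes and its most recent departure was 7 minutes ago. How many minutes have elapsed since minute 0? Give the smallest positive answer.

The moduli are pairwise coprime; N = 7·3·8 = 168.
N/7 = 24; 24 ≡ 3 (mod 7); 3·5 ≡ 1, so inverse 5.
N/3 = 56; 56 ≡ 2 (mod 3); 2·2 ≡ 1, so inverse 2.
N/8 = 21; 21 ≡ 5 (mod 8); 5·5 ≡ 1, so inverse 5.
t ≡ 2·24·5 + 1·56·2 + 7·21·5 = 1087.
1087 mod 168 = 79.

79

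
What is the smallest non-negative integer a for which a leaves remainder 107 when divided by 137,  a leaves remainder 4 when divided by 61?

6409

From a ≡ 107 (mod 137) write a = 107 + 137t. Substituting into a ≡ 4 (mod 61) gives 137t ≡ 19 (mod 61), and since 15⁻¹ ≡ 57 (mod 61), t ≡ 46. Hence a ≡ 107 + 137·46 = 6409 (mod 8357).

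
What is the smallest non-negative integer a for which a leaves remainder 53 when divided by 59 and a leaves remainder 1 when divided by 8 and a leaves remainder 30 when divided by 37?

From a ≡ 53 (mod 59) write a = 53 + 59t. Substituting into a ≡ 1 (mod 8) gives 59t ≡ 4 (mod 8), and since 3⁻¹ ≡ 3 (mod 8), t ≡ 4. Hence a ≡ 53 + 59·4 = 289 (mod 472).
From a ≡ 289 (mod 472) write a = 289 + 472t. Substituting into a ≡ 30 (mod 37) gives 472t ≡ 0 (mod 37), and since 28⁻¹ ≡ 4 (mod 37), t ≡ 0. Hence a ≡ 289 + 472·0 = 289 (mod 17464).

289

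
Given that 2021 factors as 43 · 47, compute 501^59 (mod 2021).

218

Mod 43: 501 ≡ 28; by Fermat, exponent reduces to 59 mod 42 = 17; 28^17 ≡ 3 (mod 43).
Mod 47: 501 ≡ 31; by Fermat, exponent reduces to 59 mod 46 = 13; 31^13 ≡ 30 (mod 47).
Combine by CRT: x ≡ 3 (mod 43), x ≡ 30 (mod 47) ⇒ x ≡ 218 (mod 2021).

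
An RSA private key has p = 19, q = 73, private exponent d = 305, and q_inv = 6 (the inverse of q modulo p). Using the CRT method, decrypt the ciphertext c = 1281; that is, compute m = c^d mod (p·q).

d_p = d mod (p−1) = 305 mod 18 = 17; d_q = d mod (q−1) = 17.
m₁ = c^(d_p) mod p: c ≡ 8 (mod 19), and 8^17 mod 19 = 12.
m₂ = c^(d_q) mod q: c ≡ 40 (mod 73), and 40^17 mod 73 = 39.
h = q_inv·(m₁ − m₂) mod p = 6·(12 − 39) mod 19 = 9.
m = m₂ + h·q = 39 + 9·73 = 696.

696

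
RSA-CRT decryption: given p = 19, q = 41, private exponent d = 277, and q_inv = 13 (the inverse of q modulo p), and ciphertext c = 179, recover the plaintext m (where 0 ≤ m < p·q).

388

d_p = d mod (p−1) = 277 mod 18 = 7; d_q = d mod (q−1) = 37.
m₁ = c^(d_p) mod p: c ≡ 8 (mod 19), and 8^7 mod 19 = 8.
m₂ = c^(d_q) mod q: c ≡ 15 (mod 41), and 15^37 mod 41 = 19.
h = q_inv·(m₁ − m₂) mod p = 13·(8 − 19) mod 19 = 9.
m = m₂ + h·q = 19 + 9·41 = 388.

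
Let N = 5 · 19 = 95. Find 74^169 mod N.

Mod 5: 74 ≡ 4; by Fermat, exponent reduces to 169 mod 4 = 1; 4^1 ≡ 4 (mod 5).
Mod 19: 74 ≡ 17; by Fermat, exponent reduces to 169 mod 18 = 7; 17^7 ≡ 5 (mod 19).
Combine by CRT: x ≡ 4 (mod 5), x ≡ 5 (mod 19) ⇒ x ≡ 24 (mod 95).

24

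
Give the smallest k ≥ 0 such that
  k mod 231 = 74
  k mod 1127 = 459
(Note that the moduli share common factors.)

25253

gcd(231, 1127) = 7 and 7 | (459 − 74), so the pair is consistent; merging gives k ≡ 25253 (mod 37191), where 37191 = lcm(231, 1127).
The solution is unique modulo lcm(231, 1127) = 37191.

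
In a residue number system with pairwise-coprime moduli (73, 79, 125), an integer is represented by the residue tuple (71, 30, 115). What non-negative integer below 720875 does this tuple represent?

The moduli are pairwise coprime; N = 73·79·125 = 720875.
N/73 = 9875; 9875 ≡ 20 (mod 73); 20·11 ≡ 1, so inverse 11.
N/79 = 9125; 9125 ≡ 40 (mod 79); 40·2 ≡ 1, so inverse 2.
N/125 = 5767; 5767 ≡ 17 (mod 125); 17·103 ≡ 1, so inverse 103.
x ≡ 71·9875·11 + 30·9125·2 + 115·5767·103 = 76569990.
76569990 mod 720875 = 157240.

157240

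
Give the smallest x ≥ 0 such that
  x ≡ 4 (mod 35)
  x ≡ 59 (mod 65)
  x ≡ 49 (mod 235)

8509

gcd(35, 65) = 5 and 5 | (59 − 4), so the pair is consistent; merging gives x ≡ 319 (mod 455), where 455 = lcm(35, 65).
gcd(455, 235) = 5 and 5 | (49 − 319), so the pair is consistent; merging gives x ≡ 8509 (mod 21385), where 21385 = lcm(455, 235).
The solution is unique modulo lcm(35, 65, 235) = 21385.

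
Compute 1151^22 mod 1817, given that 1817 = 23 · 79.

Mod 23: 1151 ≡ 1; since 22 | 22, by Fermat 1^22 ≡ 1 (mod 23).
Mod 79: 1151 ≡ 45; 45^22 ≡ 2 (mod 79).
Combine by CRT: x ≡ 1 (mod 23), x ≡ 2 (mod 79) ⇒ x ≡ 1266 (mod 1817).

1266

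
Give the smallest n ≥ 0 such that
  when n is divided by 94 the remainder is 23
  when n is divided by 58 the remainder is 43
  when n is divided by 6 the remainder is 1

6133

gcd(94, 58) = 2 and 2 | (43 − 23), so the pair is consistent; merging gives n ≡ 681 (mod 2726), where 2726 = lcm(94, 58).
gcd(2726, 6) = 2 and 2 | (1 − 681), so the pair is consistent; merging gives n ≡ 6133 (mod 8178), where 8178 = lcm(2726, 6).
The solution is unique modulo lcm(94, 58, 6) = 8178.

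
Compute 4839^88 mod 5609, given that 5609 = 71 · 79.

Mod 71: 4839 ≡ 11; by Fermat, exponent reduces to 88 mod 70 = 18; 11^18 ≡ 29 (mod 71).
Mod 79: 4839 ≡ 20; by Fermat, exponent reduces to 88 mod 78 = 10; 20^10 ≡ 44 (mod 79).
Combine by CRT: x ≡ 29 (mod 71), x ≡ 44 (mod 79) ⇒ x ≡ 597 (mod 5609).

597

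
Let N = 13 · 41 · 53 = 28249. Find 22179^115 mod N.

8191

Mod 13: 22179 ≡ 1; by Fermat, exponent reduces to 115 mod 12 = 7; 1^7 ≡ 1 (mod 13).
Mod 41: 22179 ≡ 39; by Fermat, exponent reduces to 115 mod 40 = 35; 39^35 ≡ 32 (mod 41).
Mod 53: 22179 ≡ 25; by Fermat, exponent reduces to 115 mod 52 = 11; 25^11 ≡ 29 (mod 53).
Combine by CRT: x ≡ 1 (mod 13), x ≡ 32 (mod 41), x ≡ 29 (mod 53) ⇒ x ≡ 8191 (mod 28249).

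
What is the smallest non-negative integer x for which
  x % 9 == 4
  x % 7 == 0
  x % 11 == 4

301

The moduli are pairwise coprime; N = 9·7·11 = 693.
N/9 = 77; 77 ≡ 5 (mod 9); 5·2 ≡ 1, so inverse 2.
N/7 = 99; 99 ≡ 1 (mod 7), inverse 1.
N/11 = 63; 63 ≡ 8 (mod 11); 8·7 ≡ 1, so inverse 7.
x ≡ 4·77·2 + 0·99·1 + 4·63·7 = 2380.
2380 mod 693 = 301.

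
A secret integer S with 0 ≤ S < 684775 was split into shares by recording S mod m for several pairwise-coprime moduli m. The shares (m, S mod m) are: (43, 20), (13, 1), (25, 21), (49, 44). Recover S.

240046

The moduli are pairwise coprime; N = 43·13·25·49 = 684775.
N/43 = 15925; 15925 ≡ 15 (mod 43); 15·23 ≡ 1, so inverse 23.
N/13 = 52675; 52675 ≡ 12 (mod 13); 12·12 ≡ 1, so inverse 12.
N/25 = 27391; 27391 ≡ 16 (mod 25); 16·11 ≡ 1, so inverse 11.
N/49 = 13975; 13975 ≡ 10 (mod 49); 10·5 ≡ 1, so inverse 5.
S ≡ 20·15925·23 + 1·52675·12 + 21·27391·11 + 44·13975·5 = 17359421.
17359421 mod 684775 = 240046.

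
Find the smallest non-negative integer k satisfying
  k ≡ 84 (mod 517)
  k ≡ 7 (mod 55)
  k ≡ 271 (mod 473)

74532

Combine the congruences pairwise.
gcd(517, 55) = 11 and 11 | (7 − 84), so the pair is consistent; merging gives k ≡ 2152 (mod 2585), where 2585 = lcm(517, 55).
gcd(2585, 473) = 11 and 11 | (271 − 2152), so the pair is consistent; merging gives k ≡ 74532 (mod 111155), where 111155 = lcm(2585, 473).
The solution is unique modulo lcm(517, 55, 473) = 111155.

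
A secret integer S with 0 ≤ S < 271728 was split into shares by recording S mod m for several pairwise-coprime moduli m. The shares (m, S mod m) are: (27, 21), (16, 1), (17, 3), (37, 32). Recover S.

242049

From S ≡ 21 (mod 27) write S = 21 + 27t. Substituting into S ≡ 1 (mod 16) gives 27t ≡ 12 (mod 16), and since 11⁻¹ ≡ 3 (mod 16), t ≡ 4. Hence S ≡ 21 + 27·4 = 129 (mod 432).
From S ≡ 129 (mod 432) write S = 129 + 432t. Substituting into S ≡ 3 (mod 17) gives 432t ≡ 10 (mod 17), and since 7⁻¹ ≡ 5 (mod 17), t ≡ 16. Hence S ≡ 129 + 432·16 = 7041 (mod 7344).
From S ≡ 7041 (mod 7344) write S = 7041 + 7344t. Substituting into S ≡ 32 (mod 37) gives 7344t ≡ 21 (mod 37), and since 18⁻¹ ≡ 35 (mod 37), t ≡ 32. Hence S ≡ 7041 + 7344·32 = 242049 (mod 271728).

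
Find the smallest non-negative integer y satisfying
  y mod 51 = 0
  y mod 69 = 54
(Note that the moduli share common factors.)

1020

gcd(51, 69) = 3 and 3 | (54 − 0), so the pair is consistent; merging gives y ≡ 1020 (mod 1173), where 1173 = lcm(51, 69).
The solution is unique modulo lcm(51, 69) = 1173.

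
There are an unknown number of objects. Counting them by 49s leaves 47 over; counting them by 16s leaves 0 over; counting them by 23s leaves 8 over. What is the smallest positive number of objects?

1664

The moduli are pairwise coprime; M = 49·16·23 = 18032.
M/49 = 368; 368 ≡ 25 (mod 49); 25·2 ≡ 1, so inverse 2.
M/16 = 1127; 1127 ≡ 7 (mod 16); 7·7 ≡ 1, so inverse 7.
M/23 = 784; 784 ≡ 2 (mod 23); 2·12 ≡ 1, so inverse 12.
N ≡ 47·368·2 + 0·1127·7 + 8·784·12 = 109856.
109856 mod 18032 = 1664.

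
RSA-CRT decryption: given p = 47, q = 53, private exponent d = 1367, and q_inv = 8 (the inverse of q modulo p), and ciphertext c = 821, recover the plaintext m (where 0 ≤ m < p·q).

d_p = d mod (p−1) = 1367 mod 46 = 33; d_q = d mod (q−1) = 15.
m₁ = c^(d_p) mod p: c ≡ 22 (mod 47), and 22^33 mod 47 = 44.
m₂ = c^(d_q) mod q: c ≡ 26 (mod 53), and 26^15 mod 53 = 34.
h = q_inv·(m₁ − m₂) mod p = 8·(44 − 34) mod 47 = 33.
m = m₂ + h·q = 34 + 33·53 = 1783.

1783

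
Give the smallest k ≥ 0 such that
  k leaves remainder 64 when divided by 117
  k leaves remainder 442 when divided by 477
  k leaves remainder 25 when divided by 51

gcd(117, 477) = 9 and 9 | (442 − 64), so the pair is consistent; merging gives k ≡ 5212 (mod 6201), where 6201 = lcm(117, 477).
gcd(6201, 51) = 3 and 3 | (25 − 5212), so the pair is consistent; merging gives k ≡ 61021 (mod 105417), where 105417 = lcm(6201, 51).
The solution is unique modulo lcm(117, 477, 51) = 105417.

61021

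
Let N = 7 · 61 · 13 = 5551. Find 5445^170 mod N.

Mod 7: 5445 ≡ 6; by Fermat, exponent reduces to 170 mod 6 = 2; 6^2 ≡ 1 (mod 7).
Mod 61: 5445 ≡ 16; by Fermat, exponent reduces to 170 mod 60 = 50; 16^50 ≡ 47 (mod 61).
Mod 13: 5445 ≡ 11; by Fermat, exponent reduces to 170 mod 12 = 2; 11^2 ≡ 4 (mod 13).
Combine by CRT: x ≡ 1 (mod 7), x ≡ 47 (mod 61), x ≡ 4 (mod 13) ⇒ x ≡ 4866 (mod 5551).

4866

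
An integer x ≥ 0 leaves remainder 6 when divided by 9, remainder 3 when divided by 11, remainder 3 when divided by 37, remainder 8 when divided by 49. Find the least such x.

The moduli are pairwise coprime; N = 9·11·37·49 = 179487.
N/9 = 19943; 19943 ≡ 8 (mod 9); 8·8 ≡ 1, so inverse 8.
N/11 = 16317; 16317 ≡ 4 (mod 11); 4·3 ≡ 1, so inverse 3.
N/37 = 4851; 4851 ≡ 4 (mod 37); 4·28 ≡ 1, so inverse 28.
N/49 = 3663; 3663 ≡ 37 (mod 49); 37·4 ≡ 1, so inverse 4.
x ≡ 6·19943·8 + 3·16317·3 + 3·4851·28 + 8·3663·4 = 1628817.
1628817 mod 179487 = 13434.

13434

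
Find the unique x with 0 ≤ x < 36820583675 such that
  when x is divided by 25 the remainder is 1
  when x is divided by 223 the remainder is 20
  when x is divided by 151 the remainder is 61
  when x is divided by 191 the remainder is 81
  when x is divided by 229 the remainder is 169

15837905351

Combine the congruences pairwise.
From x ≡ 1 (mod 25) write x = 1 + 25t. Substituting into x ≡ 20 (mod 223) gives 25t ≡ 19 (mod 223), and since 25⁻¹ ≡ 116 (mod 223), t ≡ 197. Hence x ≡ 1 + 25·197 = 4926 (mod 5575).
From x ≡ 4926 (mod 5575) write x = 4926 + 5575t. Substituting into x ≡ 61 (mod 151) gives 5575t ≡ 118 (mod 151), and since 139⁻¹ ≡ 88 (mod 151), t ≡ 116. Hence x ≡ 4926 + 5575·116 = 651626 (mod 841825).
From x ≡ 651626 (mod 841825) write x = 651626 + 841825t. Substituting into x ≡ 81 (mod 191) gives 841825t ≡ 147 (mod 191), and since 88⁻¹ ≡ 89 (mod 191), t ≡ 95. Hence x ≡ 651626 + 841825·95 = 80625001 (mod 160788575).
From x ≡ 80625001 (mod 160788575) write x = 80625001 + 160788575t. Substituting into x ≡ 169 (mod 229) gives 160788575t ≡ 114 (mod 229), and since 118⁻¹ ≡ 33 (mod 229), t ≡ 98. Hence x ≡ 80625001 + 160788575·98 = 15837905351 (mod 36820583675).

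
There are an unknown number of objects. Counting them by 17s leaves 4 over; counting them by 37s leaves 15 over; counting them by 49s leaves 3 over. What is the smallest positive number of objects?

From N ≡ 4 (mod 17) write N = 4 + 17t. Substituting into N ≡ 15 (mod 37) gives 17t ≡ 11 (mod 37), and since 17⁻¹ ≡ 24 (mod 37), t ≡ 5. Hence N ≡ 4 + 17·5 = 89 (mod 629).
From N ≡ 89 (mod 629) write N = 89 + 629t. Substituting into N ≡ 3 (mod 49) gives 629t ≡ 12 (mod 49), and since 41⁻¹ ≡ 6 (mod 49), t ≡ 23. Hence N ≡ 89 + 629·23 = 14556 (mod 30821).

14556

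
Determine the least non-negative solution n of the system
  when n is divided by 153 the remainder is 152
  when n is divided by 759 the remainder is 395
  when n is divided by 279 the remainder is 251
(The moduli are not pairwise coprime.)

360161

gcd(153, 759) = 3 and 3 | (395 − 152), so the pair is consistent; merging gives n ≡ 11780 (mod 38709), where 38709 = lcm(153, 759).
gcd(38709, 279) = 9 and 9 | (251 − 11780), so the pair is consistent; merging gives n ≡ 360161 (mod 1199979), where 1199979 = lcm(38709, 279).
The solution is unique modulo lcm(153, 759, 279) = 1199979.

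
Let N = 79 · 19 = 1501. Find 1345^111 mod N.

Mod 79: 1345 ≡ 2; by Fermat, exponent reduces to 111 mod 78 = 33; 2^33 ≡ 21 (mod 79).
Mod 19: 1345 ≡ 15; by Fermat, exponent reduces to 111 mod 18 = 3; 15^3 ≡ 12 (mod 19).
Combine by CRT: x ≡ 21 (mod 79), x ≡ 12 (mod 19) ⇒ x ≡ 1285 (mod 1501).

1285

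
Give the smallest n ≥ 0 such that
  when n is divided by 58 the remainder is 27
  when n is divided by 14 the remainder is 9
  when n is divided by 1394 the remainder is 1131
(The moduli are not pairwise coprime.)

242293

gcd(58, 14) = 2 and 2 | (9 − 27), so the pair is consistent; merging gives n ≡ 317 (mod 406), where 406 = lcm(58, 14).
gcd(406, 1394) = 2 and 2 | (1131 − 317), so the pair is consistent; merging gives n ≡ 242293 (mod 282982), where 282982 = lcm(406, 1394).
The solution is unique modulo lcm(58, 14, 1394) = 282982.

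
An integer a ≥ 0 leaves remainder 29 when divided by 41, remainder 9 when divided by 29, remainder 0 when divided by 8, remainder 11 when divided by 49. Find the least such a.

From a ≡ 29 (mod 41) write a = 29 + 41t. Substituting into a ≡ 9 (mod 29) gives 41t ≡ 9 (mod 29), and since 12⁻¹ ≡ 17 (mod 29), t ≡ 8. Hence a ≡ 29 + 41·8 = 357 (mod 1189).
From a ≡ 357 (mod 1189) write a = 357 + 1189t. Substituting into a ≡ 0 (mod 8) gives 1189t ≡ 3 (mod 8), and since 5⁻¹ ≡ 5 (mod 8), t ≡ 7. Hence a ≡ 357 + 1189·7 = 8680 (mod 9512).
From a ≡ 8680 (mod 9512) write a = 8680 + 9512t. Substituting into a ≡ 11 (mod 49) gives 9512t ≡ 4 (mod 49), and since 6⁻¹ ≡ 41 (mod 49), t ≡ 17. Hence a ≡ 8680 + 9512·17 = 170384 (mod 466088).

170384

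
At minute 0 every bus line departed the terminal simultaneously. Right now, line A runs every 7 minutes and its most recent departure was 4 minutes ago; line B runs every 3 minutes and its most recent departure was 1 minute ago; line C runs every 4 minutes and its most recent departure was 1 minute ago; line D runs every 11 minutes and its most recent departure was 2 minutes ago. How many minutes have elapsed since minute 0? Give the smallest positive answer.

277

The moduli are pairwise coprime; N = 7·3·4·11 = 924.
N/7 = 132; 132 ≡ 6 (mod 7); 6·6 ≡ 1, so inverse 6.
N/3 = 308; 308 ≡ 2 (mod 3); 2·2 ≡ 1, so inverse 2.
N/4 = 231; 231 ≡ 3 (mod 4); 3·3 ≡ 1, so inverse 3.
N/11 = 84; 84 ≡ 7 (mod 11); 7·8 ≡ 1, so inverse 8.
t ≡ 4·132·6 + 1·308·2 + 1·231·3 + 2·84·8 = 5821.
5821 mod 924 = 277.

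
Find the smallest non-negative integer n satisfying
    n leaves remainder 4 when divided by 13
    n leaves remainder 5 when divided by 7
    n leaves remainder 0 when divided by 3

264

The moduli are pairwise coprime; M = 13·7·3 = 273.
M/13 = 21; 21 ≡ 8 (mod 13); 8·5 ≡ 1, so inverse 5.
M/7 = 39; 39 ≡ 4 (mod 7); 4·2 ≡ 1, so inverse 2.
M/3 = 91; 91 ≡ 1 (mod 3), inverse 1.
n ≡ 4·21·5 + 5·39·2 + 0·91·1 = 810.
810 mod 273 = 264.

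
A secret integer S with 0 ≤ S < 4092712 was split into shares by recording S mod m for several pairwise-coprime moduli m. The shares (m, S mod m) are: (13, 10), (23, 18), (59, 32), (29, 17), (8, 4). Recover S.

1598932

From S ≡ 10 (mod 13) write S = 10 + 13t. Substituting into S ≡ 18 (mod 23) gives 13t ≡ 8 (mod 23), and since 13⁻¹ ≡ 16 (mod 23), t ≡ 13. Hence S ≡ 10 + 13·13 = 179 (mod 299).
From S ≡ 179 (mod 299) write S = 179 + 299t. Substituting into S ≡ 32 (mod 59) gives 299t ≡ 30 (mod 59), and since 4⁻¹ ≡ 15 (mod 59), t ≡ 37. Hence S ≡ 179 + 299·37 = 11242 (mod 17641).
From S ≡ 11242 (mod 17641) write S = 11242 + 17641t. Substituting into S ≡ 17 (mod 29) gives 17641t ≡ 27 (mod 29), and since 9⁻¹ ≡ 13 (mod 29), t ≡ 3. Hence S ≡ 11242 + 17641·3 = 64165 (mod 511589).
From S ≡ 64165 (mod 511589) write S = 64165 + 511589t. Substituting into S ≡ 4 (mod 8) gives 511589t ≡ 7 (mod 8), and since 5⁻¹ ≡ 5 (mod 8), t ≡ 3. Hence S ≡ 64165 + 511589·3 = 1598932 (mod 4092712).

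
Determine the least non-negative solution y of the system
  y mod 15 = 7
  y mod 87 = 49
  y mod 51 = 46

gcd(15, 87) = 3 and 3 | (49 − 7), so the pair is consistent; merging gives y ≡ 397 (mod 435), where 435 = lcm(15, 87).
gcd(435, 51) = 3 and 3 | (46 − 397), so the pair is consistent; merging gives y ≡ 2137 (mod 7395), where 7395 = lcm(435, 51).
The solution is unique modulo lcm(15, 87, 51) = 7395.

2137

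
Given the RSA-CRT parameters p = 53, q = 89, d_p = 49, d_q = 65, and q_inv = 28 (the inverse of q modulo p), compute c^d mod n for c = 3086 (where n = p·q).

3344

m₁ = c^(d_p) mod p: c ≡ 12 (mod 53), and 12^49 mod 53 = 5.
m₂ = c^(d_q) mod q: c ≡ 60 (mod 89), and 60^65 mod 89 = 51.
h = q_inv·(m₁ − m₂) mod p = 28·(5 − 51) mod 53 = 37.
m = m₂ + h·q = 51 + 37·89 = 3344.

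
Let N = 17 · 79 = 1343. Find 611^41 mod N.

33

Mod 17: 611 ≡ 16; by Fermat, exponent reduces to 41 mod 16 = 9; 16^9 ≡ 16 (mod 17).
Mod 79: 611 ≡ 58; 58^41 ≡ 33 (mod 79).
Combine by CRT: x ≡ 16 (mod 17), x ≡ 33 (mod 79) ⇒ x ≡ 33 (mod 1343).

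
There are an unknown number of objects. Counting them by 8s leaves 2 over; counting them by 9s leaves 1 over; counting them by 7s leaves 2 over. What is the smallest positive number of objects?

From N ≡ 2 (mod 8) write N = 2 + 8t. Substituting into N ≡ 1 (mod 9) gives 8t ≡ 8 (mod 9), and since 8⁻¹ ≡ 8 (mod 9), t ≡ 1. Hence N ≡ 2 + 8·1 = 10 (mod 72).
From N ≡ 10 (mod 72) write N = 10 + 72t. Substituting into N ≡ 2 (mod 7) gives 72t ≡ 6 (mod 7), and since 2⁻¹ ≡ 4 (mod 7), t ≡ 3. Hence N ≡ 10 + 72·3 = 226 (mod 504).

226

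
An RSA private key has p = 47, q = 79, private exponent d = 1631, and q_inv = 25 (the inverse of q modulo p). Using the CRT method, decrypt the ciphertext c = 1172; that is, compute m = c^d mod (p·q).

d_p = d mod (p−1) = 1631 mod 46 = 21; d_q = d mod (q−1) = 71.
m₁ = c^(d_p) mod p: c ≡ 44 (mod 47), and 44^21 mod 47 = 26.
m₂ = c^(d_q) mod q: c ≡ 66 (mod 79), and 66^71 mod 79 = 39.
h = q_inv·(m₁ − m₂) mod p = 25·(26 − 39) mod 47 = 4.
m = m₂ + h·q = 39 + 4·79 = 355.

355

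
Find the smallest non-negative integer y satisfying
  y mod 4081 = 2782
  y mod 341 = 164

Combine the congruences pairwise.
gcd(4081, 341) = 11 and 11 | (164 − 2782), so the pair is consistent; merging gives y ≡ 88483 (mod 126511), where 126511 = lcm(4081, 341).
The solution is unique modulo lcm(4081, 341) = 126511.

88483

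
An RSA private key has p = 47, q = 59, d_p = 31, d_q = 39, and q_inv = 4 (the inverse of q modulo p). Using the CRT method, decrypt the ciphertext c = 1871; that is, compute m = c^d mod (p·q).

m₁ = c^(d_p) mod p: c ≡ 38 (mod 47), and 38^31 mod 47 = 15.
m₂ = c^(d_q) mod q: c ≡ 42 (mod 59), and 42^39 mod 59 = 47.
h = q_inv·(m₁ − m₂) mod p = 4·(15 − 47) mod 47 = 13.
m = m₂ + h·q = 47 + 13·59 = 814.

814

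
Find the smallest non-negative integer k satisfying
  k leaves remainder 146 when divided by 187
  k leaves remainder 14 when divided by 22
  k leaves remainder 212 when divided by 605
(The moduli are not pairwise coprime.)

14732

Combine the congruences pairwise.
gcd(187, 22) = 11 and 11 | (14 − 146), so the pair is consistent; merging gives k ≡ 146 (mod 374), where 374 = lcm(187, 22).
gcd(374, 605) = 11 and 11 | (212 − 146), so the pair is consistent; merging gives k ≡ 14732 (mod 20570), where 20570 = lcm(374, 605).
The solution is unique modulo lcm(187, 22, 605) = 20570.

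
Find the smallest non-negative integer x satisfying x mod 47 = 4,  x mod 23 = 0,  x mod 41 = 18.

8464

The moduli are pairwise coprime; N = 47·23·41 = 44321.
N/47 = 943; 943 ≡ 3 (mod 47); 3·16 ≡ 1, so inverse 16.
N/23 = 1927; 1927 ≡ 18 (mod 23); 18·9 ≡ 1, so inverse 9.
N/41 = 1081; 1081 ≡ 15 (mod 41); 15·11 ≡ 1, so inverse 11.
x ≡ 4·943·16 + 0·1927·9 + 18·1081·11 = 274390.
274390 mod 44321 = 8464.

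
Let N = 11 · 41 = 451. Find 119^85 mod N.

Mod 11: 119 ≡ 9; by Fermat, exponent reduces to 85 mod 10 = 5; 9^5 ≡ 1 (mod 11).
Mod 41: 119 ≡ 37; by Fermat, exponent reduces to 85 mod 40 = 5; 37^5 ≡ 1 (mod 41).
Combine by CRT: x ≡ 1 (mod 11), x ≡ 1 (mod 41) ⇒ x ≡ 1 (mod 451).

1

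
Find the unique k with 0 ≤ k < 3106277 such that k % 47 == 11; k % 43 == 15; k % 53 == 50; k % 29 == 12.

563917

From k ≡ 11 (mod 47) write k = 11 + 47t. Substituting into k ≡ 15 (mod 43) gives 47t ≡ 4 (mod 43), and since 4⁻¹ ≡ 11 (mod 43), t ≡ 1. Hence k ≡ 11 + 47·1 = 58 (mod 2021).
From k ≡ 58 (mod 2021) write k = 58 + 2021t. Substituting into k ≡ 50 (mod 53) gives 2021t ≡ 45 (mod 53), and since 7⁻¹ ≡ 38 (mod 53), t ≡ 14. Hence k ≡ 58 + 2021·14 = 28352 (mod 107113).
From k ≡ 28352 (mod 107113) write k = 28352 + 107113t. Substituting into k ≡ 12 (mod 29) gives 107113t ≡ 22 (mod 29), and since 16⁻¹ ≡ 20 (mod 29), t ≡ 5. Hence k ≡ 28352 + 107113·5 = 563917 (mod 3106277).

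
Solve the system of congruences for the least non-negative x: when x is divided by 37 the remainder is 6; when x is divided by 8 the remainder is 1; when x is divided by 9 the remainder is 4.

265

The moduli are pairwise coprime; N = 37·8·9 = 2664.
N/37 = 72; 72 ≡ 35 (mod 37); 35·18 ≡ 1, so inverse 18.
N/8 = 333; 333 ≡ 5 (mod 8); 5·5 ≡ 1, so inverse 5.
N/9 = 296; 296 ≡ 8 (mod 9); 8·8 ≡ 1, so inverse 8.
x ≡ 6·72·18 + 1·333·5 + 4·296·8 = 18913.
18913 mod 2664 = 265.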